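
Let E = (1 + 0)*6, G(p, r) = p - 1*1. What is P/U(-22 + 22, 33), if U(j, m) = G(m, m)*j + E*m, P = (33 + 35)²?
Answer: 2312/99 ≈ 23.354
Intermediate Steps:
G(p, r) = -1 + p (G(p, r) = p - 1 = -1 + p)
E = 6 (E = 1*6 = 6)
P = 4624 (P = 68² = 4624)
U(j, m) = 6*m + j*(-1 + m) (U(j, m) = (-1 + m)*j + 6*m = j*(-1 + m) + 6*m = 6*m + j*(-1 + m))
P/U(-22 + 22, 33) = 4624/(6*33 + (-22 + 22)*(-1 + 33)) = 4624/(198 + 0*32) = 4624/(198 + 0) = 4624/198 = 4624*(1/198) = 2312/99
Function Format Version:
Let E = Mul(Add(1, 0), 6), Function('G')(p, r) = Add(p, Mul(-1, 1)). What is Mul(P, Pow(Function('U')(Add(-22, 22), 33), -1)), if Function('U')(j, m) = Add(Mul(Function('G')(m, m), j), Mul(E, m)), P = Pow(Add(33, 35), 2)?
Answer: Rational(2312, 99) ≈ 23.354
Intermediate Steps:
Function('G')(p, r) = Add(-1, p) (Function('G')(p, r) = Add(p, -1) = Add(-1, p))
E = 6 (E = Mul(1, 6) = 6)
P = 4624 (P = Pow(68, 2) = 4624)
Function('U')(j, m) = Add(Mul(6, m), Mul(j, Add(-1, m))) (Function('U')(j, m) = Add(Mul(Add(-1, m), j), Mul(6, m)) = Add(Mul(j, Add(-1, m)), Mul(6, m)) = Add(Mul(6, m), Mul(j, Add(-1, m))))
Mul(P, Pow(Function('U')(Add(-22, 22), 33), -1)) = Mul(4624, Pow(Add(Mul(6, 33), Mul(Add(-22, 22), Add(-1, 33))), -1)) = Mul(4624, Pow(Add(198, Mul(0, 32)), -1)) = Mul(4624, Pow(Add(198, 0), -1)) = Mul(4624, Pow(198, -1)) = Mul(4624, Rational(1, 198)) = Rational(2312, 99)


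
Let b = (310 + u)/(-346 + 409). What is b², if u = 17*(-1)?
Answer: 85849/3969 ≈ 21.630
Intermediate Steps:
u = -17
b = 293/63 (b = (310 - 17)/(-346 + 409) = 293/63 ≈ 4.6508)
b² = (293/63)² = 85849/3969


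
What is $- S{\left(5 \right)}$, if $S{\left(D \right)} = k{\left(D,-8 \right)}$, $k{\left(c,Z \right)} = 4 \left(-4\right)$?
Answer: $16$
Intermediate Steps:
$k{\left(c,Z \right)} = -16$
$S{\left(D \right)} = -16$
$- S{\left(5 \right)} = \left(-1\right) \left(-16\right) = 16$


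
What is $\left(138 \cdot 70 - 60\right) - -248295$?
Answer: $257895$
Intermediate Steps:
$\left(138 \cdot 70 - 60\right) - -248295 = \left(9660 - 60\right) + 248295 = 9600 + 248295 = 257895$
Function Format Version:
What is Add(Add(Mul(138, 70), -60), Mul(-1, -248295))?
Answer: 257895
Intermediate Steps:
Add(Add(Mul(138, 70), -60), Mul(-1, -248295)) = Add(Add(9660, -60), 248295) = Add(9600, 248295) = 257895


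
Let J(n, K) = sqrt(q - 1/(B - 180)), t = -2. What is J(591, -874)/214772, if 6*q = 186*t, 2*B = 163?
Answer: I*sqrt(601441)/21155042 ≈ 3.6659e-5*I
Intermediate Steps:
B = 163/2 (B = (1/2)*163 = 163/2 ≈ 81.500)
q = -62 (q = (186*(-2))/6 = (1/6)*(-372) = -62)
J(n, K) = 2*I*sqrt(601441)/197 (J(n, K) = sqrt(-62 - 1/(163/2 - 180)) = sqrt(-62 - 1/(-197/2)) = sqrt(-62 - 1*(-2/197)) = sqrt(-62 + 2/197) = sqrt(-12212/197) = 2*I*sqrt(601441)/197)
J(591, -874)/214772 = (2*I*sqrt(601441)/197)/214772 = (2*I*sqrt(601441)/197)*(1/214772) = I*sqrt(601441)/21155042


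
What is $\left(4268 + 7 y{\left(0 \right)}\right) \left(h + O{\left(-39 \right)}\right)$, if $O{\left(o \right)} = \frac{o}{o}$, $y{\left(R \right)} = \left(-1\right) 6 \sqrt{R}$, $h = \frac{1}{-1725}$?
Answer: $\frac{7358032}{1725} \approx 4265.5$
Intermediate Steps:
$h = - \frac{1}{1725} \approx -0.00057971$
$y{\left(R \right)} = - 6 \sqrt{R}$
$O{\left(o \right)} = 1$
$\left(4268 + 7 y{\left(0 \right)}\right) \left(h + O{\left(-39 \right)}\right) = \left(4268 + 7 \left(- 6 \sqrt{0}\right)\right) \left(- \frac{1}{1725} + 1\right) = \left(4268 + 7 \left(\left(-6\right) 0\right)\right) \frac{1724}{1725} = \left(4268 + 7 \cdot 0\right) \frac{1724}{1725} = \left(4268 + 0\right) \frac{1724}{1725} = 4268 \cdot \frac{1724}{1725} = \frac{7358032}{1725}$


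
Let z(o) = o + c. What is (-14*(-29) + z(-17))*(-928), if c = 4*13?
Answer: -409248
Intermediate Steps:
c = 52
z(o) = 52 + o (z(o) = o + 52 = 52 + o)
(-14*(-29) + z(-17))*(-928) = (-14*(-29) + (52 - 17))*(-928) = (406 + 35)*(-928) = 441*(-928) = -409248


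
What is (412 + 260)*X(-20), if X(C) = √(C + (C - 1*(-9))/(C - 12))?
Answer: 84*I*√1258 ≈ 2979.3*I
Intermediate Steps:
X(C) = √(C + (9 + C)/(-12 + C)) (X(C) = √(C + (C + 9)/(-12 + C)) = √(C + (9 + C)/(-12 + C)))
(412 + 260)*X(-20) = (412 + 260)*√((9 - 20 - 20*(-12 - 20))/(-12 - 20)) = 672*√((9 - 20 - 20*(-32))/(-32)) = 672*√(-(9 - 20 + 640)/32) = 672*√(-1/32*629) = 672*√(-629/32) = 672*(I*√1258/8) = 84*I*√1258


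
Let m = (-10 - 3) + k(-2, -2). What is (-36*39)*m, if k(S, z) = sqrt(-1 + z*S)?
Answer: 18252 - 1404*sqrt(3) ≈ 15820.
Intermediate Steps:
k(S, z) = sqrt(-1 + S*z)
m = -13 + sqrt(3) (m = (-10 - 3) + sqrt(-1 - 2*(-2)) = -13 + sqrt(-1 + 4) = -13 + sqrt(3) ≈ -11.268)
(-36*39)*m = (-36*39)*(-13 + sqrt(3)) = -1404*(-13 + sqrt(3)) = 18252 - 1404*sqrt(3)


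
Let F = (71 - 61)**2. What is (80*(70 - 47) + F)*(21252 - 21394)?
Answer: -275480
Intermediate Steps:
F = 100 (F = 10**2 = 100)
(80*(70 - 47) + F)*(21252 - 21394) = (80*(70 - 47) + 100)*(21252 - 21394) = (80*23 + 100)*(-142) = (1840 + 100)*(-142) = 1940*(-142) = -275480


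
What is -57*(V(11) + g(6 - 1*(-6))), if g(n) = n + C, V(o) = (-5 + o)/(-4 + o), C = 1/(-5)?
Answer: -25251/35 ≈ -721.46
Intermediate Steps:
C = -1/5 ≈ -0.20000
V(o) = (-5 + o)/(-4 + o)
g(n) = -1/5 + n (g(n) = n - 1/5 = -1/5 + n)
-57*(V(11) + g(6 - 1*(-6))) = -57*((-5 + 11)/(-4 + 11) + (-1/5 + (6 - 1*(-6)))) = -57*(6/7 + (-1/5 + (6 + 6))) = -57*((1/7)*6 + (-1/5 + 12)) = -57*(6/7 + 59/5) = -57*443/35 = -25251/35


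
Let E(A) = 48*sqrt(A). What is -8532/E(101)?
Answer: -711*sqrt(101)/404 ≈ -17.687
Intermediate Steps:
-8532/E(101) = -8532*sqrt(101)/4848 = -711*sqrt(101)/404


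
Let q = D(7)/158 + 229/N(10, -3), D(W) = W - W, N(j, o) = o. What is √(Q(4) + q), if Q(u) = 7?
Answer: 4*I*√39/3 ≈ 8.3267*I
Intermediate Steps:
D(W) = 0
q = -229/3 (q = 0/158 + 229/(-3) = 0*(1/158) + 229*(-⅓) = 0 - 229/3 = -229/3 ≈ -76.333)
√(Q(4) + q) = √(7 - 229/3) = √(-208/3) = 4*I*√39/3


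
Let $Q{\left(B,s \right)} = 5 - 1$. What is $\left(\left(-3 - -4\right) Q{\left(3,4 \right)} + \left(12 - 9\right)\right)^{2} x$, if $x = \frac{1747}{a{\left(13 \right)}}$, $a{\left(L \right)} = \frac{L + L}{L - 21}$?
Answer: $- \frac{342412}{13} \approx -26339.0$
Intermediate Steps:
$a{\left(L \right)} = \frac{2 L}{-21 + L}$
$Q{\left(B,s \right)} = 4$ ($Q{\left(B,s \right)} = 5 - 1 = 4$)
$x = - \frac{6988}{13}$ ($x = \frac{1747}{2 \cdot 13 \frac{1}{-21 + 13}} = \frac{1747}{2 \cdot 13 \frac{1}{-8}} = \frac{1747}{2 \cdot 13 \left(- \frac{1}{8}\right)} = \frac{1747}{- \frac{13}{4}} = 1747 \left(- \frac{4}{13}\right) = - \frac{6988}{13} \approx -537.54$)
$\left(\left(-3 - -4\right) Q{\left(3,4 \right)} + \left(12 - 9\right)\right)^{2} x = \left(\left(-3 - -4\right) 4 + \left(12 - 9\right)\right)^{2} \left(- \frac{6988}{13}\right) = \left(\left(-3 + 4\right) 4 + 3\right)^{2} \left(- \frac{6988}{13}\right) = \left(1 \cdot 4 + 3\right)^{2} \left(- \frac{6988}{13}\right) = \left(4 + 3\right)^{2} \left(- \frac{6988}{13}\right) = 7^{2} \left(- \frac{6988}{13}\right) = 49 \left(- \frac{6988}{13}\right) = - \frac{342412}{13}$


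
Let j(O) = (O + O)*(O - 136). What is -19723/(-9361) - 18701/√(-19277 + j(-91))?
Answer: 1793/851 - 18701*√22037/22037 ≈ -123.87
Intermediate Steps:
j(O) = 2*O*(-136 + O) (j(O) = (2*O)*(-136 + O) = 2*O*(-136 + O))
-19723/(-9361) - 18701/√(-19277 + j(-91)) = -19723/(-9361) - 18701/√(-19277 + 2*(-91)*(-136 - 91)) = -19723*(-1/9361) - 18701/√(-19277 + 2*(-91)*(-227)) = 1793/851 - 18701/√(-19277 + 41314) = 1793/851 - 18701*√22037/22037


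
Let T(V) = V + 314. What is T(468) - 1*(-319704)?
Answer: 320486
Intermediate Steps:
T(V) = 314 + V
T(468) - 1*(-319704) = (314 + 468) - 1*(-319704) = 782 + 319704 = 320486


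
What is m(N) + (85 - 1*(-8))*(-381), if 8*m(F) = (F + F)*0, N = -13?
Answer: -35433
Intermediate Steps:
m(F) = 0 (m(F) = ((F + F)*0)/8 = ((2*F)*0)/8 = (⅛)*0 = 0)
m(N) + (85 - 1*(-8))*(-381) = 0 + (85 - 1*(-8))*(-381) = 0 + (85 + 8)*(-381) = 0 + 93*(-381) = 0 - 35433 = -35433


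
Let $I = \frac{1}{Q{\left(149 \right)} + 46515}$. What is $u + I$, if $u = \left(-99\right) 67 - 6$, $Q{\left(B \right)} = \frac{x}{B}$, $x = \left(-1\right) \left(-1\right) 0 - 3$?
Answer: $- \frac{46013129599}{6930732} \approx -6639.0$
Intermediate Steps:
$x = -3$ ($x = 1 \cdot 0 - 3 = 0 - 3 = -3$)
$Q{\left(B \right)} = - \frac{3}{B}$
$u = -6639$ ($u = -6633 - 6 = -6639$)
$I = \frac{149}{6930732}$ ($I = \frac{1}{- \frac{3}{149} + 46515} = \frac{1}{\frac{6930732}{149}} = \frac{149}{6930732} \approx 2.1498 \cdot 10^{-5}$)
$u + I = -6639 + \frac{149}{6930732} = - \frac{46013129599}{6930732}$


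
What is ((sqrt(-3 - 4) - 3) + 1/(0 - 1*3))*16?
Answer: -160/3 + 16*I*sqrt(7) ≈ -53.333 + 42.332*I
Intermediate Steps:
((sqrt(-3 - 4) - 3) + 1/(0 - 1*3))*16 = ((sqrt(-7) - 3) + 1/(0 - 3))*16 = ((I*sqrt(7) - 3) + 1/(-3))*16 = ((-3 + I*sqrt(7)) - 1/3)*16 = (-10/3 + I*sqrt(7))*16 = -160/3 + 16*I*sqrt(7)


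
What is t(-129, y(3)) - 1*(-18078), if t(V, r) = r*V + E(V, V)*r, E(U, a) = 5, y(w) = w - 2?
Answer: 17954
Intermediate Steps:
y(w) = -2 + w
t(V, r) = 5*r + V*r (t(V, r) = r*V + 5*r = V*r + 5*r = 5*r + V*r)
t(-129, y(3)) - 1*(-18078) = (-2 + 3)*(5 - 129) - 1*(-18078) = 1*(-124) + 18078 = -124 + 18078 = 17954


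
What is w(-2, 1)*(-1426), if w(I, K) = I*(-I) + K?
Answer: 4278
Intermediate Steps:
w(I, K) = K - I² (w(I, K) = -I² + K = K - I²)
w(-2, 1)*(-1426) = (1 - 1*(-2)²)*(-1426) = (1 - 1*4)*(-1426) = (1 - 4)*(-1426) = -3*(-1426) = 4278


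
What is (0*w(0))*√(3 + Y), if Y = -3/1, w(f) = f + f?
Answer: 0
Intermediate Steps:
w(f) = 2*f
Y = -3 (Y = -3*1 = -3)
(0*w(0))*√(3 + Y) = (0*(2*0))*√(3 - 3) = (0*0)*√0 = 0*0 = 0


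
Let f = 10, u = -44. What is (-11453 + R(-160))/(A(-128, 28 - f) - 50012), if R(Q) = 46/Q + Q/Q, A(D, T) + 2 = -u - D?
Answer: 916183/3987360 ≈ 0.22977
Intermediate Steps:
A(D, T) = 42 - D (A(D, T) = -2 + (-1*(-44) - D) = -2 + (44 - D) = 42 - D)
R(Q) = 1 + 46/Q (R(Q) = 46/Q + 1 = 1 + 46/Q)
(-11453 + R(-160))/(A(-128, 28 - f) - 50012) = (-11453 + (46 - 160)/(-160))/((42 - 1*(-128)) - 50012) = (-11453 - 1/160*(-114))/((42 + 128) - 50012) = (-11453 + 57/80)/(170 - 50012) = -916183/80/(-49842) = -916183/80*(-1/49842) = 916183/3987360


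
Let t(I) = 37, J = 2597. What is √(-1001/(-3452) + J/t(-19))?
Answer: 3*√31937673579/63862 ≈ 8.3952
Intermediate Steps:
√(-1001/(-3452) + J/t(-19)) = √(-1001/(-3452) + 2597/37) = √(-1001*(-1/3452) + 2597*(1/37)) = √(1001/3452 + 2597/37) = √(9001881/127724) = 3*√31937673579/63862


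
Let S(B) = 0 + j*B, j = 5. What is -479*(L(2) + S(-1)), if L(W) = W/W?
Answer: 1916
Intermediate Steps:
L(W) = 1
S(B) = 5*B (S(B) = 0 + 5*B = 5*B)
-479*(L(2) + S(-1)) = -479*(1 + 5*(-1)) = -479*(1 - 5) = -479*(-4) = 1916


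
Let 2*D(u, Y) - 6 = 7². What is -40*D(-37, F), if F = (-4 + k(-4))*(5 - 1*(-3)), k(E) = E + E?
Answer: -1100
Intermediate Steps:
k(E) = 2*E
F = -96 (F = (-4 + 2*(-4))*(5 - 1*(-3)) = (-4 - 8)*(5 + 3) = -12*8 = -96)
D(u, Y) = 55/2 (D(u, Y) = 3 + (½)*7² = 3 + (½)*49 = 3 + 49/2 = 55/2)
-40*D(-37, F) = -40*55/2 = -1100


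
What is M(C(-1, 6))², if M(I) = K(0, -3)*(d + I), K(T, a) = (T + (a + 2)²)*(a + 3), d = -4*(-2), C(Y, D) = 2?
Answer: 0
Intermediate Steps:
d = 8
K(T, a) = (3 + a)*(T + (2 + a)²) (K(T, a) = (T + (2 + a)²)*(3 + a) = (3 + a)*(T + (2 + a)²))
M(I) = 0 (M(I) = (3*0 + 3*(2 - 3)² + 0*(-3) - 3*(2 - 3)²)*(8 + I) = (0 + 3*(-1)² + 0 - 3*(-1)²)*(8 + I) = (0 + 3*1 + 0 - 3*1)*(8 + I) = (0 + 3 + 0 - 3)*(8 + I) = 0*(8 + I) = 0)
M(C(-1, 6))² = 0² = 0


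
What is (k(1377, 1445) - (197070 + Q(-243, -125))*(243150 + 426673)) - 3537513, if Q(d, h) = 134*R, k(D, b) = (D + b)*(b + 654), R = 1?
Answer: -132089389027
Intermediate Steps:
k(D, b) = (654 + b)*(D + b) (k(D, b) = (D + b)*(654 + b) = (654 + b)*(D + b))
Q(d, h) = 134 (Q(d, h) = 134*1 = 134)
(k(1377, 1445) - (197070 + Q(-243, -125))*(243150 + 426673)) - 3537513 = ((1445² + 654*1377 + 654*1445 + 1377*1445) - (197070 + 134)*(243150 + 426673)) - 3537513 = ((2088025 + 900558 + 945030 + 1989765) - 197204*669823) - 3537513 = (5923378 - 1*132091774892) - 3537513 = (5923378 - 132091774892) - 3537513 = -132085851514 - 3537513 = -132089389027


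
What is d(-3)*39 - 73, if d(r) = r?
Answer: -190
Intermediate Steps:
d(-3)*39 - 73 = -3*39 - 73 = -117 - 73 = -190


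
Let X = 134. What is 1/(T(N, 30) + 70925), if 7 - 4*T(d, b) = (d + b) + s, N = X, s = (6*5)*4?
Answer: 4/283423 ≈ 1.4113e-5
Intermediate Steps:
s = 120 (s = 30*4 = 120)
N = 134
T(d, b) = -113/4 - b/4 - d/4 (T(d, b) = 7/4 - ((d + b) + 120)/4 = 7/4 - ((b + d) + 120)/4 = 7/4 - (120 + b + d)/4 = 7/4 + (-30 - b/4 - d/4) = -113/4 - b/4 - d/4)
1/(T(N, 30) + 70925) = 1/((-113/4 - 1/4*30 - 1/4*134) + 70925) = 1/((-113/4 - 15/2 - 67/2) + 70925) = 1/(-277/4 + 70925) = 1/(283423/4) = 4/283423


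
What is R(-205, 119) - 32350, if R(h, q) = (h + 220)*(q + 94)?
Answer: -29155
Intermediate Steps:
R(h, q) = (94 + q)*(220 + h) (R(h, q) = (220 + h)*(94 + q) = (94 + q)*(220 + h))
R(-205, 119) - 32350 = (20680 + 94*(-205) + 220*119 - 205*119) - 32350 = (20680 - 19270 + 26180 - 24395) - 32350 = 3195 - 32350 = -29155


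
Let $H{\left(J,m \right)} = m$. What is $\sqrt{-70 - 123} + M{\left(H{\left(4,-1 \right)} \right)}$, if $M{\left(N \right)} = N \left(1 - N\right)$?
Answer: $-2 + i \sqrt{193} \approx -2.0 + 13.892 i$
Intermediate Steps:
$\sqrt{-70 - 123} + M{\left(H{\left(4,-1 \right)} \right)} = \sqrt{-70 - 123} - \left(1 - -1\right) = \sqrt{-193} - \left(1 + 1\right) = i \sqrt{193} - 2 = -2 + i \sqrt{193}$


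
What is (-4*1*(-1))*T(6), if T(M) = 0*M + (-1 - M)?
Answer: -28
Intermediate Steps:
T(M) = -1 - M (T(M) = 0 + (-1 - M) = -1 - M)
(-4*1*(-1))*T(6) = (-4*1*(-1))*(-1 - 1*6) = (-4*(-1))*(-1 - 6) = 4*(-7) = -28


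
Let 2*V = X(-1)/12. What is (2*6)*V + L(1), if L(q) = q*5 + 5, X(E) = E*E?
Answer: 21/2 ≈ 10.500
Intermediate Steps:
X(E) = E**2
V = 1/24 (V = ((-1)**2/12)/2 = (1*(1/12))/2 = (1/2)*(1/12) = 1/24 ≈ 0.041667)
L(q) = 5 + 5*q (L(q) = 5*q + 5 = 5 + 5*q)
(2*6)*V + L(1) = (2*6)*(1/24) + (5 + 5*1) = 12*(1/24) + (5 + 5) = 1/2 + 10 = 21/2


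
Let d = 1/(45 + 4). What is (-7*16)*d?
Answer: -16/7 ≈ -2.2857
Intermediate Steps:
d = 1/49 ≈ 0.020408
(-7*16)*d = -7*16*(1/49) = -112*1/49 = -16/7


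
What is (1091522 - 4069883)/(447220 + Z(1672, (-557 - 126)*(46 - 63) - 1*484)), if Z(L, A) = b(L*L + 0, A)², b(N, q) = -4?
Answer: -2978361/447236 ≈ -6.6595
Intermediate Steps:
Z(L, A) = 16 (Z(L, A) = (-4)² = 16)
(1091522 - 4069883)/(447220 + Z(1672, (-557 - 126)*(46 - 63) - 1*484)) = (1091522 - 4069883)/(447220 + 16) = -2978361/447236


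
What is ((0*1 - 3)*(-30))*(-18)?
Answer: -1620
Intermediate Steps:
((0*1 - 3)*(-30))*(-18) = ((0 - 3)*(-30))*(-18) = -3*(-30)*(-18) = 90*(-18) = -1620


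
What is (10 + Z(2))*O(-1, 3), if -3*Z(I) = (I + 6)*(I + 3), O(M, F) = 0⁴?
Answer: 0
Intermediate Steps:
O(M, F) = 0
Z(I) = -(3 + I)*(6 + I)/3 (Z(I) = -(I + 6)*(I + 3)/3 = -(6 + I)*(3 + I)/3 = -(3 + I)*(6 + I)/3)
(10 + Z(2))*O(-1, 3) = (10 + (-6 - 3*2 - ⅓*2²))*0 = (10 + (-6 - 6 - ⅓*4))*0 = (10 + (-6 - 6 - 4/3))*0 = (10 - 40/3)*0 = -10/3*0 = 0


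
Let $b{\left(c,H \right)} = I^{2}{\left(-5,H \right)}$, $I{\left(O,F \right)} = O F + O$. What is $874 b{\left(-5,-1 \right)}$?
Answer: $0$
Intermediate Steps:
$I{\left(O,F \right)} = O + F O$ ($I{\left(O,F \right)} = F O + O = O + F O$)
$b{\left(c,H \right)} = \left(-5 - 5 H\right)^{2}$ ($b{\left(c,H \right)} = \left(- 5 \left(1 + H\right)\right)^{2} = \left(-5 - 5 H\right)^{2}$)
$874 b{\left(-5,-1 \right)} = 874 \cdot 25 \left(1 - 1\right)^{2} = 874 \cdot 25 \cdot 0^{2} = 874 \cdot 25 \cdot 0 = 874 \cdot 0 = 0$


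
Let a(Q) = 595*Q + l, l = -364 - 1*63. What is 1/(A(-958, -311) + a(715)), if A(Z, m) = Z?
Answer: 1/424040 ≈ 2.3583e-6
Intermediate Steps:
l = -427 (l = -364 - 63 = -427)
a(Q) = -427 + 595*Q (a(Q) = 595*Q - 427 = -427 + 595*Q)
1/(A(-958, -311) + a(715)) = 1/(-958 + (-427 + 595*715)) = 1/(-958 + (-427 + 425425)) = 1/(-958 + 424998) = 1/424040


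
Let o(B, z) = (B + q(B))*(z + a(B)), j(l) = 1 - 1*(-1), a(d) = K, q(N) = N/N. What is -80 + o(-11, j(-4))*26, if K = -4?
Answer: 440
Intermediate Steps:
q(N) = 1
a(d) = -4
j(l) = 2 (j(l) = 1 + 1 = 2)
o(B, z) = (1 + B)*(-4 + z) (o(B, z) = (B + 1)*(z - 4) = (1 + B)*(-4 + z))
-80 + o(-11, j(-4))*26 = -80 + (-4 + 2 - 4*(-11) - 11*2)*26 = -80 + (-4 + 2 + 44 - 22)*26 = -80 + 20*26 = -80 + 520 = 440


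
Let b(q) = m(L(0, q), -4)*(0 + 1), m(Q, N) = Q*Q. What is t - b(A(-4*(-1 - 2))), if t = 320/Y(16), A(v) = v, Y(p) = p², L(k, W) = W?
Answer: -571/4 ≈ -142.75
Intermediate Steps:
m(Q, N) = Q²
t = 5/4 (t = 320/(16²) = 320/256 = 320*(1/256) = 5/4 ≈ 1.2500)
b(q) = q² (b(q) = q²*(0 + 1) = q²*1 = q²)
t - b(A(-4*(-1 - 2))) = 5/4 - (-4*(-1 - 2))² = 5/4 - (-4*(-3))² = 5/4 - 1*12² = 5/4 - 1*144 = 5/4 - 144 = -571/4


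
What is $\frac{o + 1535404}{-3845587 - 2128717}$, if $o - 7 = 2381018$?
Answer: $- \frac{3916429}{5974304} \approx -0.65555$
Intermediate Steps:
$o = 2381025$ ($o = 7 + 2381018 = 2381025$)
$\frac{o + 1535404}{-3845587 - 2128717} = \frac{2381025 + 1535404}{-3845587 - 2128717} = \frac{3916429}{-5974304} = 3916429 \left(- \frac{1}{5974304}\right) = - \frac{3916429}{5974304}$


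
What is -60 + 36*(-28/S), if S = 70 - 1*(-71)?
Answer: -3156/47 ≈ -67.149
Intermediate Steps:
S = 141 (S = 70 + 71 = 141)
-60 + 36*(-28/S) = -60 + 36*(-28/141) = -60 - 336/47 = -3156/47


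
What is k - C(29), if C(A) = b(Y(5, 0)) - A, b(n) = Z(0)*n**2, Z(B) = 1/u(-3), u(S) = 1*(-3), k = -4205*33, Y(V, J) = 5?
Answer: -416183/3 ≈ -1.3873e+5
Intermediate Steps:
k = -138765
u(S) = -3
Z(B) = -1/3 (Z(B) = 1/(-3) = -1/3)
b(n) = -n**2/3
C(A) = -25/3 - A (C(A) = -1/3*5**2 - A = -1/3*25 - A = -25/3 - A)
k - C(29) = -138765 - (-25/3 - 1*29) = -138765 - (-25/3 - 29) = -138765 - 1*(-112/3) = -138765 + 112/3 = -416183/3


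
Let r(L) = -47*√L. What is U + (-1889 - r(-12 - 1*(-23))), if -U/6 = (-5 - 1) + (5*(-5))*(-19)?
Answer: -4703 + 47*√11 ≈ -4547.1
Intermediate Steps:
U = -2814 (U = -6*((-5 - 1) + (5*(-5))*(-19)) = -6*(-6 - 25*(-19)) = -6*(-6 + 475) = -6*469 = -2814)
U + (-1889 - r(-12 - 1*(-23))) = -2814 + (-1889 - (-47)*√(-12 - 1*(-23))) = -2814 + (-1889 - (-47)*√(-12 + 23)) = -2814 + (-1889 - (-47)*√11) = -2814 + (-1889 + 47*√11) = -4703 + 47*√11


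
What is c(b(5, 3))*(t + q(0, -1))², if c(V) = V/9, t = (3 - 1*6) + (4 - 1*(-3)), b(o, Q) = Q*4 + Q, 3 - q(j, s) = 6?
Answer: 5/3 ≈ 1.6667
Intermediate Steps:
q(j, s) = -3 (q(j, s) = 3 - 1*6 = 3 - 6 = -3)
b(o, Q) = 5*Q (b(o, Q) = 4*Q + Q = 5*Q)
t = 4 (t = (3 - 6) + (4 + 3) = -3 + 7 = 4)
c(V) = V/9 (c(V) = V*(⅑) = V/9)
c(b(5, 3))*(t + q(0, -1))² = ((5*3)/9)*(4 - 3)² = ((⅑)*15)*1² = (5/3)*1 = 5/3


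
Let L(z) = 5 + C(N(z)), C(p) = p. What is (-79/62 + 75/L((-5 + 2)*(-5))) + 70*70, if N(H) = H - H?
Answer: 304651/62 ≈ 4913.7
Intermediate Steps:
N(H) = 0
L(z) = 5 (L(z) = 5 + 0 = 5)
(-79/62 + 75/L((-5 + 2)*(-5))) + 70*70 = (-79/62 + 75/5) + 70*70 = (-79*1/62 + 75*(⅕)) + 4900 = (-79/62 + 15) + 4900 = 851/62 + 4900 = 304651/62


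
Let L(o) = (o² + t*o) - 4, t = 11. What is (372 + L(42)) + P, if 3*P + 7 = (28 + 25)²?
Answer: 3528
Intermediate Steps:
L(o) = -4 + o² + 11*o (L(o) = (o² + 11*o) - 4 = -4 + o² + 11*o)
P = 934 (P = -7/3 + (28 + 25)²/3 = -7/3 + (⅓)*53² = -7/3 + (⅓)*2809 = -7/3 + 2809/3 = 934)
(372 + L(42)) + P = (372 + (-4 + 42² + 11*42)) + 934 = (372 + (-4 + 1764 + 462)) + 934 = (372 + 2222) + 934 = 2594 + 934 = 3528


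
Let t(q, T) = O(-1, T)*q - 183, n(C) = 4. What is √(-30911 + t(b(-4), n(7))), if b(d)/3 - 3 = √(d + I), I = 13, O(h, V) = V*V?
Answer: I*√30806 ≈ 175.52*I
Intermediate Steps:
O(h, V) = V²
b(d) = 9 + 3*√(13 + d) (b(d) = 9 + 3*√(d + 13) = 9 + 3*√(13 + d))
t(q, T) = -183 + q*T² (t(q, T) = T²*q - 183 = q*T² - 183 = -183 + q*T²)
√(-30911 + t(b(-4), n(7))) = √(-30911 + (-183 + (9 + 3*√(13 - 4))*4²)) = √(-30911 + (-183 + (9 + 3*√9)*16)) = √(-30911 + (-183 + (9 + 3*3)*16)) = √(-30911 + (-183 + (9 + 9)*16)) = √(-30911 + (-183 + 18*16)) = √(-30911 + (-183 + 288)) = √(-30911 + 105) = √(-30806) = I*√30806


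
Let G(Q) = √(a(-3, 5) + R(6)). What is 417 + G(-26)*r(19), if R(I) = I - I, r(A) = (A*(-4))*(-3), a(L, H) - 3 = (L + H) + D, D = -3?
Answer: 417 + 228*√2 ≈ 739.44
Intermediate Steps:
a(L, H) = H + L (a(L, H) = 3 + ((L + H) - 3) = 3 + ((H + L) - 3) = 3 + (-3 + H + L) = H + L)
r(A) = 12*A (r(A) = -4*A*(-3) = 12*A)
R(I) = 0
G(Q) = √2 (G(Q) = √((5 - 3) + 0) = √(2 + 0) = √2)
417 + G(-26)*r(19) = 417 + √2*(12*19) = 417 + √2*228 = 417 + 228*√2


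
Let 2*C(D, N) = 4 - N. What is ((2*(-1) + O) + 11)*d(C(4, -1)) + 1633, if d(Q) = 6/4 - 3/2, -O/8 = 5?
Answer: 1633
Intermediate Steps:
O = -40 (O = -8*5 = -40)
C(D, N) = 2 - N/2 (C(D, N) = (4 - N)/2 = 2 - N/2)
d(Q) = 0 (d(Q) = 6*(¼) - 3*½ = 3/2 - 3/2 = 0)
((2*(-1) + O) + 11)*d(C(4, -1)) + 1633 = ((2*(-1) - 40) + 11)*0 + 1633 = ((-2 - 40) + 11)*0 + 1633 = (-42 + 11)*0 + 1633 = -31*0 + 1633 = 0 + 1633 = 1633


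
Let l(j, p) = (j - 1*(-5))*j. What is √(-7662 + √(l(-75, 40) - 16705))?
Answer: √(-7662 + I*√11455) ≈ 0.6113 + 87.535*I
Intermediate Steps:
l(j, p) = j*(5 + j) (l(j, p) = (j + 5)*j = (5 + j)*j = j*(5 + j))
√(-7662 + √(l(-75, 40) - 16705)) = √(-7662 + √(-75*(5 - 75) - 16705)) = √(-7662 + √(-75*(-70) - 16705)) = √(-7662 + √(5250 - 16705)) = √(-7662 + √(-11455)) = √(-7662 + I*√11455)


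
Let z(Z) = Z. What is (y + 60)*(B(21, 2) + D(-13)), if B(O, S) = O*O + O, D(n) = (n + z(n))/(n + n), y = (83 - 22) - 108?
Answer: 6019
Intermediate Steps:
y = -47 (y = 61 - 108 = -47)
D(n) = 1 (D(n) = (n + n)/(n + n) = (2*n)/((2*n)) = (2*n)*(1/(2*n)) = 1)
B(O, S) = O + O² (B(O, S) = O² + O = O + O²)
(y + 60)*(B(21, 2) + D(-13)) = (-47 + 60)*(21*(1 + 21) + 1) = 13*(21*22 + 1) = 13*(462 + 1) = 13*463 = 6019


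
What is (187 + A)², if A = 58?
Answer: 60025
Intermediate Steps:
(187 + A)² = (187 + 58)² = 245² = 60025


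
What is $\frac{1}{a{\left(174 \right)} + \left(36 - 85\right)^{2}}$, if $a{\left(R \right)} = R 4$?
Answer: $\frac{1}{3097} \approx 0.00032289$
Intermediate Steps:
$a{\left(R \right)} = 4 R$
$\frac{1}{a{\left(174 \right)} + \left(36 - 85\right)^{2}} = \frac{1}{4 \cdot 174 + \left(36 - 85\right)^{2}} = \frac{1}{696 + \left(-49\right)^{2}} = \frac{1}{696 + 2401} = \frac{1}{3097}$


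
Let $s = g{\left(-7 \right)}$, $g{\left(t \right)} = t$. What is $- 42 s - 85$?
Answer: $209$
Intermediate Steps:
$s = -7$
$- 42 s - 85 = \left(-42\right) \left(-7\right) - 85 = 294 - 85 = 209$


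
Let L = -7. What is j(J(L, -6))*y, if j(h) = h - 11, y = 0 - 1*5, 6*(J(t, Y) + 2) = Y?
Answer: 70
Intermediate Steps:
J(t, Y) = -2 + Y/6
y = -5 (y = 0 - 5 = -5)
j(h) = -11 + h
j(J(L, -6))*y = (-11 + (-2 + (1/6)*(-6)))*(-5) = (-11 + (-2 - 1))*(-5) = (-11 - 3)*(-5) = -14*(-5) = 70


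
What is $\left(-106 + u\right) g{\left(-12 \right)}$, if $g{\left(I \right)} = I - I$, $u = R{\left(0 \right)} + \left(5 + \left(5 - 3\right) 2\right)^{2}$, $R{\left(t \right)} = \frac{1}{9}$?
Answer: $0$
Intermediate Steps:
$R{\left(t \right)} = \frac{1}{9}$
$u = \frac{730}{9}$ ($u = \frac{1}{9} + \left(5 + \left(5 - 3\right) 2\right)^{2} = \frac{1}{9} + \left(5 + 2 \cdot 2\right)^{2} = \frac{1}{9} + \left(5 + 4\right)^{2} = \frac{1}{9} + 9^{2} = \frac{1}{9} + 81 = \frac{730}{9} \approx 81.111$)
$g{\left(I \right)} = 0$
$\left(-106 + u\right) g{\left(-12 \right)} = \left(-106 + \frac{730}{9}\right) 0 = \left(- \frac{224}{9}\right) 0 = 0$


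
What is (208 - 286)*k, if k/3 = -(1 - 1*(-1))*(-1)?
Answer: -468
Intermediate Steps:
k = 6 (k = 3*(-(1 - 1*(-1))*(-1)) = 3*(-(1 + 1)*(-1)) = 3*(-1*2*(-1)) = 3*(-2*(-1)) = 3*2 = 6)
(208 - 286)*k = (208 - 286)*6 = -78*6 = -468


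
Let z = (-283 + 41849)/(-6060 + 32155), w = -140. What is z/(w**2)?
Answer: 2969/36533000 ≈ 8.1269e-5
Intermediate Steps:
z = 41566/26095 ≈ 1.5929
z/(w**2) = 41566/(26095*((-140)**2)) = (41566/26095)/19600 = (41566/26095)*(1/19600) = 2969/36533000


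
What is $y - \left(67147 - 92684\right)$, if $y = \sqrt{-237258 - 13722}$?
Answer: $25537 + 2 i \sqrt{62745} \approx 25537.0 + 500.98 i$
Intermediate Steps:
$y = 2 i \sqrt{62745}$ ($y = \sqrt{-250980} = 2 i \sqrt{62745} \approx 500.98 i$)
$y - \left(67147 - 92684\right) = 2 i \sqrt{62745} - \left(67147 - 92684\right) = 2 i \sqrt{62745} - -25537 = 2 i \sqrt{62745} + 25537 = 25537 + 2 i \sqrt{62745}$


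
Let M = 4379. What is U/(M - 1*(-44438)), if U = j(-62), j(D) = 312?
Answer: 312/48817 ≈ 0.0063912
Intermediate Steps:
U = 312
U/(M - 1*(-44438)) = 312/(4379 - 1*(-44438)) = 312/(4379 + 44438) = 312/48817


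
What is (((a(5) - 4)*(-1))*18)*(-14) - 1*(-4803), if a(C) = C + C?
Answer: 6315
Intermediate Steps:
a(C) = 2*C
(((a(5) - 4)*(-1))*18)*(-14) - 1*(-4803) = (((2*5 - 4)*(-1))*18)*(-14) - 1*(-4803) = (((10 - 4)*(-1))*18)*(-14) + 4803 = ((6*(-1))*18)*(-14) + 4803 = -6*18*(-14) + 4803 = -108*(-14) + 4803 = 1512 + 4803 = 6315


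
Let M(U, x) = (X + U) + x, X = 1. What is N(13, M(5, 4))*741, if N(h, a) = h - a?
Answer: 2223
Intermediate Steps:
M(U, x) = 1 + U + x (M(U, x) = (1 + U) + x = 1 + U + x)
N(13, M(5, 4))*741 = (13 - (1 + 5 + 4))*741 = (13 - 1*10)*741 = (13 - 10)*741 = 3*741 = 2223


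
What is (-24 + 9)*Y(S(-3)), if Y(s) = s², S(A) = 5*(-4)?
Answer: -6000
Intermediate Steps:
S(A) = -20
(-24 + 9)*Y(S(-3)) = (-24 + 9)*(-20)² = -15*400 = -6000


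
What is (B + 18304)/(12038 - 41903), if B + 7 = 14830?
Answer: -33127/29865 ≈ -1.1092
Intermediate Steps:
B = 14823 (B = -7 + 14830 = 14823)
(B + 18304)/(12038 - 41903) = (14823 + 18304)/(12038 - 41903) = 33127/(-29865) = 33127*(-1/29865) = -33127/29865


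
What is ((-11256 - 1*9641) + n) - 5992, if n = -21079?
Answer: -47968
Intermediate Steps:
((-11256 - 1*9641) + n) - 5992 = ((-11256 - 1*9641) - 21079) - 5992 = ((-11256 - 9641) - 21079) - 5992 = (-20897 - 21079) - 5992 = -41976 - 5992 = -47968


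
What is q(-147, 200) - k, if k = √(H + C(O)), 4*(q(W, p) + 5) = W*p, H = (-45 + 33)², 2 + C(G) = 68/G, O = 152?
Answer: -7355 - √205694/38 ≈ -7366.9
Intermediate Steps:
C(G) = -2 + 68/G
H = 144 (H = (-12)² = 144)
q(W, p) = -5 + W*p/4 (q(W, p) = -5 + (W*p)/4 = -5 + W*p/4)
k = √205694/38 (k = √(144 + (-2 + 68/152)) = √(144 + (-2 + 68*(1/152))) = √(144 + (-2 + 17/38)) = √(144 - 59/38) = √(5413/38) = √205694/38 ≈ 11.935)
q(-147, 200) - k = (-5 + (¼)*(-147)*200) - √205694/38 = (-5 - 7350) - √205694/38 = -7355 - √205694/38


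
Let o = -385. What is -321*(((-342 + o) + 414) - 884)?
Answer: 384237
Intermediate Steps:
-321*(((-342 + o) + 414) - 884) = -321*(((-342 - 385) + 414) - 884) = -321*((-727 + 414) - 884) = -321*(-313 - 884) = -321*(-1197) = 384237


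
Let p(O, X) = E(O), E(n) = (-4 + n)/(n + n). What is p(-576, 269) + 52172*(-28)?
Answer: -420714863/288 ≈ -1.4608e+6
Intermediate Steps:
E(n) = (-4 + n)/(2*n) (E(n) = (-4 + n)/((2*n)) = (-4 + n)*(1/(2*n)) = (-4 + n)/(2*n))
p(O, X) = (-4 + O)/(2*O)
p(-576, 269) + 52172*(-28) = (½)*(-4 - 576)/(-576) + 52172*(-28) = (½)*(-1/576)*(-580) - 1460816 = 145/288 - 1460816 = -420714863/288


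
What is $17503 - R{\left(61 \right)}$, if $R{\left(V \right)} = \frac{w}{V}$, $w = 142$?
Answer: $\frac{1067541}{61} \approx 17501.0$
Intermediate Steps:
$R{\left(V \right)} = \frac{142}{V}$
$17503 - R{\left(61 \right)} = 17503 - \frac{142}{61} = \frac{1067541}{61}$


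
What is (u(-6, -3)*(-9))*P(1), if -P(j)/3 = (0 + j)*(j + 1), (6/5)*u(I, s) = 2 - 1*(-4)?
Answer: 270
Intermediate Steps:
u(I, s) = 5 (u(I, s) = 5*(2 - 1*(-4))/6 = 5*(2 + 4)/6 = (⅚)*6 = 5)
P(j) = -3*j*(1 + j) (P(j) = -3*(0 + j)*(j + 1) = -3*j*(1 + j))
(u(-6, -3)*(-9))*P(1) = (5*(-9))*(-3*1*(1 + 1)) = -(-135)*2 = -45*(-6) = 270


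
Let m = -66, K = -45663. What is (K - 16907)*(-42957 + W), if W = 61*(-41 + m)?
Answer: 3096213880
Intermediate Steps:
W = -6527 (W = 61*(-41 - 66) = 61*(-107) = -6527)
(K - 16907)*(-42957 + W) = (-45663 - 16907)*(-42957 - 6527) = -62570*(-49484) = 3096213880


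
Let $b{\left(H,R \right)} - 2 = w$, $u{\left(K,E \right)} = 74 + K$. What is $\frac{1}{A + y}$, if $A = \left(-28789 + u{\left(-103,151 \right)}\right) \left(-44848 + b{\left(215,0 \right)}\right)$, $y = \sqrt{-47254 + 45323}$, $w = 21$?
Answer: $\frac{1291766850}{1668661594758924431} - \frac{i \sqrt{1931}}{1668661594758924431} \approx 7.7413 \cdot 10^{-10} - 2.6334 \cdot 10^{-17} i$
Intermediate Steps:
$b{\left(H,R \right)} = 23$ ($b{\left(H,R \right)} = 2 + 21 = 23$)
$y = i \sqrt{1931}$ ($y = \sqrt{-1931} = i \sqrt{1931} \approx 43.943 i$)
$A = 1291766850$ ($A = \left(-28789 + \left(74 - 103\right)\right) \left(-44848 + 23\right) = \left(-28789 - 29\right) \left(-44825\right) = \left(-28818\right) \left(-44825\right) = 1291766850$)
$\frac{1}{A + y} = \frac{1}{1291766850 + i \sqrt{1931}}$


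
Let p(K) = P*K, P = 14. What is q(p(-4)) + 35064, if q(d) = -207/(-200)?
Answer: 7013007/200 ≈ 35065.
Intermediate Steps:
p(K) = 14*K
q(d) = 207/200 (q(d) = -207*(-1/200) = 207/200)
q(p(-4)) + 35064 = 207/200 + 35064 = 7013007/200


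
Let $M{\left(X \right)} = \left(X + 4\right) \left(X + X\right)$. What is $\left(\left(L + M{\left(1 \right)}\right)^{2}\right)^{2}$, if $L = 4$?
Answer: $38416$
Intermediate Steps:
$M{\left(X \right)} = 2 X \left(4 + X\right)$ ($M{\left(X \right)} = \left(4 + X\right) 2 X = 2 X \left(4 + X\right)$)
$\left(\left(L + M{\left(1 \right)}\right)^{2}\right)^{2} = \left(\left(4 + 2 \cdot 1 \left(4 + 1\right)\right)^{2}\right)^{2} = \left(\left(4 + 2 \cdot 1 \cdot 5\right)^{2}\right)^{2} = \left(\left(4 + 10\right)^{2}\right)^{2} = \left(14^{2}\right)^{2} = 196^{2} = 38416$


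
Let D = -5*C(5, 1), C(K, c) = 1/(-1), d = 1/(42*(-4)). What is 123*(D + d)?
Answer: 34399/56 ≈ 614.27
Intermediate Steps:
d = -1/168 (d = 1/(-168) = -1/168 ≈ -0.0059524)
C(K, c) = -1
D = 5 (D = -5*(-1) = 5)
123*(D + d) = 123*(5 - 1/168) = 123*(839/168) = 34399/56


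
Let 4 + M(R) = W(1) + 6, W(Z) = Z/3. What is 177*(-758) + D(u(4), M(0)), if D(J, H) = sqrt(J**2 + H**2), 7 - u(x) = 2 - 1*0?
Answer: -134166 + sqrt(274)/3 ≈ -1.3416e+5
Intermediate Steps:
W(Z) = Z/3 (W(Z) = Z*(1/3) = Z/3)
u(x) = 5 (u(x) = 7 - (2 - 1*0) = 7 - (2 + 0) = 7 - 1*2 = 7 - 2 = 5)
M(R) = 7/3 (M(R) = -4 + ((1/3)*1 + 6) = -4 + (1/3 + 6) = -4 + 19/3 = 7/3)
D(J, H) = sqrt(H**2 + J**2)
177*(-758) + D(u(4), M(0)) = 177*(-758) + sqrt((7/3)**2 + 5**2) = -134166 + sqrt(49/9 + 25) = -134166 + sqrt(274/9) = -134166 + sqrt(274)/3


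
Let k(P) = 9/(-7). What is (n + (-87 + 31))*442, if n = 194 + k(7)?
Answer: 422994/7 ≈ 60428.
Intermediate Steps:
k(P) = -9/7 (k(P) = 9*(-⅐) = -9/7)
n = 1349/7 (n = 194 - 9/7 = 1349/7 ≈ 192.71)
(n + (-87 + 31))*442 = (1349/7 + (-87 + 31))*442 = (1349/7 - 56)*442 = (957/7)*442 = 422994/7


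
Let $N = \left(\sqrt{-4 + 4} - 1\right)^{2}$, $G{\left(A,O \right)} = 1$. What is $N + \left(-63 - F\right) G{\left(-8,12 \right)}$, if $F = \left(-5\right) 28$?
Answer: $78$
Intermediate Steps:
$F = -140$
$N = 1$ ($N = \left(\sqrt{0} - 1\right)^{2} = \left(0 - 1\right)^{2} = \left(-1\right)^{2} = 1$)
$N + \left(-63 - F\right) G{\left(-8,12 \right)} = 1 + \left(-63 - -140\right) 1 = 1 + \left(-63 + 140\right) 1 = 1 + 77 \cdot 1 = 1 + 77 = 78$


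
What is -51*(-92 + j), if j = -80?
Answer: 8772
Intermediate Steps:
-51*(-92 + j) = -51*(-92 - 80) = -51*(-172) = 8772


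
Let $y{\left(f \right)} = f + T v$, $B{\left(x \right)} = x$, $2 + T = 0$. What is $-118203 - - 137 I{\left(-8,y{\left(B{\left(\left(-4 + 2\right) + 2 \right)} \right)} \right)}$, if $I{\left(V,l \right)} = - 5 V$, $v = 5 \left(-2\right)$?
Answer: $-112723$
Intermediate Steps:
$T = -2$ ($T = -2 + 0 = -2$)
$v = -10$
$y{\left(f \right)} = 20 + f$ ($y{\left(f \right)} = f - -20 = f + 20 = 20 + f$)
$-118203 - - 137 I{\left(-8,y{\left(B{\left(\left(-4 + 2\right) + 2 \right)} \right)} \right)} = -118203 - - 137 \left(\left(-5\right) \left(-8\right)\right) = -118203 - \left(-137\right) 40 = -118203 - -5480 = -118203 + 5480 = -112723$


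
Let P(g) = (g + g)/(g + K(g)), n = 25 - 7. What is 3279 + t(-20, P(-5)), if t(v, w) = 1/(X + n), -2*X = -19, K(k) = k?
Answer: 180347/55 ≈ 3279.0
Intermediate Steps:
n = 18
X = 19/2 (X = -½*(-19) = 19/2 ≈ 9.5000)
P(g) = 1 (P(g) = (g + g)/(g + g) = (2*g)/((2*g)) = (2*g)*(1/(2*g)) = 1)
t(v, w) = 2/55 (t(v, w) = 1/(19/2 + 18) = 1/(55/2) = 2/55)
3279 + t(-20, P(-5)) = 3279 + 2/55 = 180347/55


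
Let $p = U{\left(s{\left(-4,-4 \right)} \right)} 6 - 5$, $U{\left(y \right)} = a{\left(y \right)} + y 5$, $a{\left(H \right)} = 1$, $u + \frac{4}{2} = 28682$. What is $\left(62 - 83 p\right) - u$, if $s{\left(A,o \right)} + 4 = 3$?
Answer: $-26211$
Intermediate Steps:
$u = 28680$ ($u = -2 + 28682 = 28680$)
$s{\left(A,o \right)} = -1$ ($s{\left(A,o \right)} = -4 + 3 = -1$)
$U{\left(y \right)} = 1 + 5 y$ ($U{\left(y \right)} = 1 + y 5 = 1 + 5 y$)
$p = -29$ ($p = \left(1 + 5 \left(-1\right)\right) 6 - 5 = \left(1 - 5\right) 6 - 5 = \left(-4\right) 6 - 5 = -24 - 5 = -29$)
$\left(62 - 83 p\right) - u = \left(62 - -2407\right) - 28680 = \left(62 + 2407\right) - 28680 = 2469 - 28680 = -26211$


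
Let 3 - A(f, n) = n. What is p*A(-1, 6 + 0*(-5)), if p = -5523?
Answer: 16569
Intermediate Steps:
A(f, n) = 3 - n
p*A(-1, 6 + 0*(-5)) = -5523*(3 - (6 + 0*(-5))) = -5523*(3 - (6 + 0)) = -5523*(3 - 1*6) = -5523*(3 - 6) = -5523*(-3) = 16569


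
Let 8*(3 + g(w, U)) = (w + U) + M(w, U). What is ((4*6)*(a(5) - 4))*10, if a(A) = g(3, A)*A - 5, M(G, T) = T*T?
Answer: -810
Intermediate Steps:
M(G, T) = T**2
g(w, U) = -3 + U/8 + w/8 + U**2/8 (g(w, U) = -3 + ((w + U) + U**2)/8 = -3 + ((U + w) + U**2)/8 = -3 + (U + w + U**2)/8 = -3 + (U/8 + w/8 + U**2/8) = -3 + U/8 + w/8 + U**2/8)
a(A) = -5 + A*(-21/8 + A/8 + A**2/8) (a(A) = (-3 + A/8 + (1/8)*3 + A**2/8)*A - 5 = (-3 + A/8 + 3/8 + A**2/8)*A - 5 = (-21/8 + A/8 + A**2/8)*A - 5 = A*(-21/8 + A/8 + A**2/8) - 5 = -5 + A*(-21/8 + A/8 + A**2/8))
((4*6)*(a(5) - 4))*10 = ((4*6)*((-5 + (1/8)*5*(-21 + 5 + 5**2)) - 4))*10 = (24*((-5 + (1/8)*5*(-21 + 5 + 25)) - 4))*10 = (24*((-5 + (1/8)*5*9) - 4))*10 = (24*((-5 + 45/8) - 4))*10 = (24*(5/8 - 4))*10 = (24*(-27/8))*10 = -81*10 = -810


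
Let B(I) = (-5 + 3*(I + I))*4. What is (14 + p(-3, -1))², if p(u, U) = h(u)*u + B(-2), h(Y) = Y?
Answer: 2025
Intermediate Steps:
B(I) = -20 + 24*I (B(I) = (-5 + 3*(2*I))*4 = (-5 + 6*I)*4 = -20 + 24*I)
p(u, U) = -68 + u² (p(u, U) = u*u + (-20 + 24*(-2)) = u² + (-20 - 48) = u² - 68 = -68 + u²)
(14 + p(-3, -1))² = (14 + (-68 + (-3)²))² = (14 + (-68 + 9))² = (14 - 59)² = (-45)² = 2025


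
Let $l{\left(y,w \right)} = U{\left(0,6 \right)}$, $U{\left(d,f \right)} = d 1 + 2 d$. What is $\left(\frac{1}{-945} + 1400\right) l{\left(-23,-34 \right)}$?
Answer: $0$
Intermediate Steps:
$U{\left(d,f \right)} = 3 d$ ($U{\left(d,f \right)} = d + 2 d = 3 d$)
$l{\left(y,w \right)} = 0$ ($l{\left(y,w \right)} = 3 \cdot 0 = 0$)
$\left(\frac{1}{-945} + 1400\right) l{\left(-23,-34 \right)} = \left(\frac{1}{-945} + 1400\right) 0 = \left(- \frac{1}{945} + 1400\right) 0 = \frac{1322999}{945} \cdot 0 = 0$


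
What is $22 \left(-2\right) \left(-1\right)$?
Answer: $44$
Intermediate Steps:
$22 \left(-2\right) \left(-1\right) = \left(-44\right) \left(-1\right) = 44$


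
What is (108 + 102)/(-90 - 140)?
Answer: -21/23 ≈ -0.91304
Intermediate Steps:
(108 + 102)/(-90 - 140) = 210/(-230) = 210*(-1/230) = -21/23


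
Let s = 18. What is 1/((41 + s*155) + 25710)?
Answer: 1/28541 ≈ 3.5037e-5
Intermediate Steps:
1/((41 + s*155) + 25710) = 1/((41 + 18*155) + 25710) = 1/((41 + 2790) + 25710) = 1/(2831 + 25710) = 1/28541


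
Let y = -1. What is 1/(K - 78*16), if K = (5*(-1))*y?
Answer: -1/1243 ≈ -0.00080451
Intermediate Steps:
K = 5 (K = (5*(-1))*(-1) = -5*(-1) = 5)
1/(K - 78*16) = 1/(5 - 78*16) = 1/(5 - 1248) = 1/(-1243) = -1/1243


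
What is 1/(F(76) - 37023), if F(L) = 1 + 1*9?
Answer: -1/37013 ≈ -2.7018e-5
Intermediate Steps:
F(L) = 10 (F(L) = 1 + 9 = 10)
1/(F(76) - 37023) = 1/(10 - 37023) = 1/(-37013) = -1/37013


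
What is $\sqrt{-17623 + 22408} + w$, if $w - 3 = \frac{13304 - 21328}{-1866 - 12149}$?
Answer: $\frac{50069}{14015} + \sqrt{4785} \approx 72.746$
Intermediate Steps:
$w = \frac{50069}{14015}$ ($w = 3 + \frac{13304 - 21328}{-1866 - 12149} = 3 - \frac{8024}{-14015} = 3 - - \frac{8024}{14015} = 3 + \frac{8024}{14015} = \frac{50069}{14015} \approx 3.5725$)
$\sqrt{-17623 + 22408} + w = \sqrt{-17623 + 22408} + \frac{50069}{14015} = \sqrt{4785} + \frac{50069}{14015} = \frac{50069}{14015} + \sqrt{4785}$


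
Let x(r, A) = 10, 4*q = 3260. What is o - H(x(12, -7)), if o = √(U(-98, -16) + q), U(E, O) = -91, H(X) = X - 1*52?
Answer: 42 + 2*√181 ≈ 68.907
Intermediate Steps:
q = 815 (q = (¼)*3260 = 815)
H(X) = -52 + X (H(X) = X - 52 = -52 + X)
o = 2*√181 (o = √(-91 + 815) = √724 = 2*√181 ≈ 26.907)
o - H(x(12, -7)) = 2*√181 - (-52 + 10) = 2*√181 - 1*(-42) = 2*√181 + 42 = 42 + 2*√181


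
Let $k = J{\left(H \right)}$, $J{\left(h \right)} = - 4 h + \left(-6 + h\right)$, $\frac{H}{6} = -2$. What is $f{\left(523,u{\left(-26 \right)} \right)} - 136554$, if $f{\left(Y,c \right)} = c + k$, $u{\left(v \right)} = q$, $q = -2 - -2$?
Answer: $-136524$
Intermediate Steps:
$q = 0$ ($q = -2 + 2 = 0$)
$H = -12$ ($H = 6 \left(-2\right) = -12$)
$J{\left(h \right)} = -6 - 3 h$
$u{\left(v \right)} = 0$
$k = 30$ ($k = -6 - -36 = -6 + 36 = 30$)
$f{\left(Y,c \right)} = 30 + c$ ($f{\left(Y,c \right)} = c + 30 = 30 + c$)
$f{\left(523,u{\left(-26 \right)} \right)} - 136554 = \left(30 + 0\right) - 136554 = 30 - 136554 = -136524$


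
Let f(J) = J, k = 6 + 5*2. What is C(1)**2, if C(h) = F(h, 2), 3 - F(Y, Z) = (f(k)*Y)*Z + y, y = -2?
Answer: 729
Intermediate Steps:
k = 16 (k = 6 + 10 = 16)
F(Y, Z) = 5 - 16*Y*Z (F(Y, Z) = 3 - ((16*Y)*Z - 2) = 3 - (16*Y*Z - 2) = 3 - (-2 + 16*Y*Z) = 3 + (2 - 16*Y*Z) = 5 - 16*Y*Z)
C(h) = 5 - 32*h (C(h) = 5 - 16*h*2 = 5 - 32*h)
C(1)**2 = (5 - 32*1)**2 = (5 - 32)**2 = (-27)**2 = 729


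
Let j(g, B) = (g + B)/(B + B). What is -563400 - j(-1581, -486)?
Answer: -182542289/324 ≈ -5.6340e+5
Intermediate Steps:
j(g, B) = (B + g)/(2*B) (j(g, B) = (B + g)/((2*B)) = (B + g)*(1/(2*B)) = (B + g)/(2*B))
-563400 - j(-1581, -486) = -563400 - (-486 - 1581)/(2*(-486)) = -563400 - (-1)*(-2067)/(2*486) = -563400 - 1*689/324 = -563400 - 689/324 = -182542289/324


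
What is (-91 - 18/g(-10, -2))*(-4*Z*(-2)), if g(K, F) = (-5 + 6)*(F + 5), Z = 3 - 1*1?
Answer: -1552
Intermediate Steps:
Z = 2 (Z = 3 - 1 = 2)
g(K, F) = 5 + F (g(K, F) = 1*(5 + F) = 5 + F)
(-91 - 18/g(-10, -2))*(-4*Z*(-2)) = (-91 - 18/(5 - 2))*(-4*2*(-2)) = (-91 - 18/3)*(-8*(-2)) = (-91 - 18*1/3)*16 = (-91 - 6)*16 = -97*16 = -1552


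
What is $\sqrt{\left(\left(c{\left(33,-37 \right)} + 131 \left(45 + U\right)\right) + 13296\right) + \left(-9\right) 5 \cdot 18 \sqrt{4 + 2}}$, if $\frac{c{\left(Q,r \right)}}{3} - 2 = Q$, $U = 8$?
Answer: $\sqrt{20344 - 810 \sqrt{6}} \approx 135.5$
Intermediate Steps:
$c{\left(Q,r \right)} = 6 + 3 Q$
$\sqrt{\left(\left(c{\left(33,-37 \right)} + 131 \left(45 + U\right)\right) + 13296\right) + \left(-9\right) 5 \cdot 18 \sqrt{4 + 2}} = \sqrt{\left(\left(\left(6 + 3 \cdot 33\right) + 131 \left(45 + 8\right)\right) + 13296\right) + \left(-9\right) 5 \cdot 18 \sqrt{4 + 2}} = \sqrt{\left(\left(\left(6 + 99\right) + 131 \cdot 53\right) + 13296\right) - 45 \cdot 18 \sqrt{6}} = \sqrt{\left(\left(105 + 6943\right) + 13296\right) - 810 \sqrt{6}} = \sqrt{\left(7048 + 13296\right) - 810 \sqrt{6}} = \sqrt{20344 - 810 \sqrt{6}}$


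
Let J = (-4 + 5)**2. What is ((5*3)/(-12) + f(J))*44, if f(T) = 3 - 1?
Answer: 33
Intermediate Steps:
J = 1 (J = 1**2 = 1)
f(T) = 2
((5*3)/(-12) + f(J))*44 = ((5*3)/(-12) + 2)*44 = (15*(-1/12) + 2)*44 = (-5/4 + 2)*44 = (3/4)*44 = 33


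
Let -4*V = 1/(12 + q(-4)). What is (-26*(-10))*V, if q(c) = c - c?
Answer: -65/12 ≈ -5.4167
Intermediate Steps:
q(c) = 0
V = -1/48 (V = -1/(4*(12 + 0)) = -¼/12 = -¼*1/12 = -1/48 ≈ -0.020833)
(-26*(-10))*V = -26*(-10)*(-1/48) = 260*(-1/48) = -65/12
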